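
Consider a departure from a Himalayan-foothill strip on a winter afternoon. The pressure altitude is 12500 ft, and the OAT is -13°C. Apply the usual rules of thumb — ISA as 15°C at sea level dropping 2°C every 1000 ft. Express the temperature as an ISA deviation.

ISA temperature at 12500 ft = 15 − 2 × (12500/1000) = -10°C.
Deviation = OAT − ISA = -13 − (-10) = -3°C.

ISA-3°C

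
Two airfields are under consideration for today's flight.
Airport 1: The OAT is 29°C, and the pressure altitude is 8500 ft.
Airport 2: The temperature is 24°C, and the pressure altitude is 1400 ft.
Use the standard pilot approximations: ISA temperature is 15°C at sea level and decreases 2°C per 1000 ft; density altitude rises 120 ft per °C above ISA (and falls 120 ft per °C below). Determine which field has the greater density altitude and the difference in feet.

Airport 1 by 9404 ft

Airport 1: ISA temp = -2°C, deviation +31°C, DA = 8500 + 120 × 31 = 12220 ft.
Airport 2: ISA temp = 12.2°C, deviation +11.8°C, DA = 1400 + 120 × 11.8 = 2816 ft.
Airport 1 is higher by 12220 − 2816 = 9404 ft.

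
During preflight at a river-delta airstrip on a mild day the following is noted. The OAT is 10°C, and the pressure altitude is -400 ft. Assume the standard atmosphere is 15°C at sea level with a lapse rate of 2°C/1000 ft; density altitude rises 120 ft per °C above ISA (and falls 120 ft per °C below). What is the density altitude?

ISA temperature at -400 ft = 15 − 2 × (-400/1000) = 15.8°C.
ISA deviation = 10 − 15.8 = -5.8°C.
Density altitude = -400 + 120 × (-5.8) = -400 + (-696) = -1096 ft.

-1096 ft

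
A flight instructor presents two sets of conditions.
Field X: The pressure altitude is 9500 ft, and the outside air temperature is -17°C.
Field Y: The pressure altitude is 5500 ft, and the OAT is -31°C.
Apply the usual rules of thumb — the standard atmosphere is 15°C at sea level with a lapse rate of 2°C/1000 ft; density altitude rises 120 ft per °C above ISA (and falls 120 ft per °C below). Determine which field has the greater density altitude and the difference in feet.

Field X by 6640 ft

Field X: ISA temp = -4°C, deviation -13°C, DA = 9500 + 120 × (-13) = 7940 ft.
Field Y: ISA temp = 4°C, deviation -35°C, DA = 5500 + 120 × (-35) = 1300 ft.
Field X is higher by 7940 − 1300 = 6640 ft.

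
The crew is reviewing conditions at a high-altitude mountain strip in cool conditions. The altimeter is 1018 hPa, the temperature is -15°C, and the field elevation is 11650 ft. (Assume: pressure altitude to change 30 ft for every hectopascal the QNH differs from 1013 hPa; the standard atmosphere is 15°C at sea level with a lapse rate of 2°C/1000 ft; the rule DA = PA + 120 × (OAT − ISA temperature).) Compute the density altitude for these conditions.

Pressure altitude = 11650 + (1013 − 1018) × 30 = 11650 + (-150) = 11500 ft.
ISA temperature at 11500 ft = 15 − 2 × (11500/1000) = -8°C.
ISA deviation = -15 − (-8) = -7°C.
Density altitude = 11500 + 120 × (-7) = 10660 ft.

10660 ft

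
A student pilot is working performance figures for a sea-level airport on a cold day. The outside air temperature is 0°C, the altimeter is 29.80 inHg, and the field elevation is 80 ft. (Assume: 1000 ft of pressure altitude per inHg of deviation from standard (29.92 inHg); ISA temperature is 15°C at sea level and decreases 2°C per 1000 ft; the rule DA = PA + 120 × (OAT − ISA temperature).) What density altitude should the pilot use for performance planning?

Pressure altitude = 80 + (29.92 − 29.80) × 1000 = 80 + (+120) = 200 ft.
ISA temperature at 200 ft = 15 − 2 × (200/1000) = 14.6°C.
ISA deviation = 0 − 14.6 = -14.6°C.
Density altitude = 200 + 120 × (-14.6) = -1552 ft.

-1552 ft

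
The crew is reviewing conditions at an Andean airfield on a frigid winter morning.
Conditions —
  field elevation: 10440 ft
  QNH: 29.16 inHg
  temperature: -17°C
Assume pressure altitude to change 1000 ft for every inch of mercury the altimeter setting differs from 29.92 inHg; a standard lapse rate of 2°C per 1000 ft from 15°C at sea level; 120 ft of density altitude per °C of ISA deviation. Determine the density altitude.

Pressure altitude = 10440 + (29.92 − 29.16) × 1000 = 10440 + (+760) = 11200 ft.
ISA temperature at 11200 ft = 15 − 2 × (11200/1000) = -7.4°C.
ISA deviation = -17 − (-7.4) = -9.6°C.
Density altitude = 11200 + 120 × (-9.6) = 10048 ft.

10048 ft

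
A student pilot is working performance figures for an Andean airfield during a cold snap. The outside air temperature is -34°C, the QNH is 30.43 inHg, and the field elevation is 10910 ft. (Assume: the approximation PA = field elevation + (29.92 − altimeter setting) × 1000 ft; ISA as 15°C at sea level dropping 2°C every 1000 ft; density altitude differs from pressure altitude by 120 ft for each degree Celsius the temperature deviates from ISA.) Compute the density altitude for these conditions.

Pressure altitude = 10910 + (29.92 − 30.43) × 1000 = 10910 + (-510) = 10400 ft.
ISA temperature at 10400 ft = 15 − 2 × (10400/1000) = -5.8°C.
ISA deviation = -34 − (-5.8) = -28.2°C.
Density altitude = 10400 + 120 × (-28.2) = 7016 ft.

7016 ft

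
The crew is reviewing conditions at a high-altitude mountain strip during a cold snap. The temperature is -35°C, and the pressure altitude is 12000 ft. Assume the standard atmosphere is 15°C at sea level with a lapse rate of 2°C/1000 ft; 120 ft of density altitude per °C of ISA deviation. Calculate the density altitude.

8880 ft

ISA temperature at 12000 ft = 15 − 2 × (12000/1000) = -9°C.
ISA deviation = -35 − (-9) = -26°C.
Density altitude = 12000 + 120 × (-26) = 12000 + (-3120) = 8880 ft.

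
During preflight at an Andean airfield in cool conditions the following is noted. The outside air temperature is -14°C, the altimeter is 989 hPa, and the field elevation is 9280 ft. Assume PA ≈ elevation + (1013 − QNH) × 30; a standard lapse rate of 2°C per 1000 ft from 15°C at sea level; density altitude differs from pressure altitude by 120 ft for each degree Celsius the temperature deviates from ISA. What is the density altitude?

Pressure altitude = 9280 + (1013 − 989) × 30 = 9280 + (+720) = 10000 ft.
ISA temperature at 10000 ft = 15 − 2 × (10000/1000) = -5°C.
ISA deviation = -14 − (-5) = -9°C.
Density altitude = 10000 + 120 × (-9) = 8920 ft.

8920 ft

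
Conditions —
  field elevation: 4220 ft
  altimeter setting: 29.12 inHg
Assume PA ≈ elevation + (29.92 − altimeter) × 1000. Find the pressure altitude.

5020 ft

Pressure correction = (29.92 − 29.12) × 1000 = +800 ft.
Pressure altitude = 4220 + (+800) = 5020 ft.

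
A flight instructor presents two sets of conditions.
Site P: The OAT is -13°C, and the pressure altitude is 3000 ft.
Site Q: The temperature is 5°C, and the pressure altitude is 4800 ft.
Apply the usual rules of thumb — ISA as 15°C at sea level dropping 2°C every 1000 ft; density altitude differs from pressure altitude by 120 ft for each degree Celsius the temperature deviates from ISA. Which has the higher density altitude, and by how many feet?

Site P: ISA temp = 9°C, deviation -22°C, DA = 3000 + 120 × (-22) = 360 ft.
Site Q: ISA temp = 5.4°C, deviation -0.4°C, DA = 4800 + 120 × (-0.4) = 4752 ft.
Site Q is higher by 4752 − 360 = 4392 ft.

Site Q by 4392 ft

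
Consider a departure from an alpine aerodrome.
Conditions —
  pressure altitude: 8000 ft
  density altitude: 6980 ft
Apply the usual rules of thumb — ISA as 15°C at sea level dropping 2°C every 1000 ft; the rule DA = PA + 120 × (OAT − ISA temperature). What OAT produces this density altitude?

-9.5°C

Density altitude − pressure altitude = 6980 − 8000 = -1020 ft.
At 120 ft/°C that is an ISA deviation of -1020/120 = -8.5°C.
ISA temperature at 8000 ft = 15 − 2 × (8000/1000) = -1°C.
OAT = ISA + deviation = -1 + (-8.5) = -9.5°C.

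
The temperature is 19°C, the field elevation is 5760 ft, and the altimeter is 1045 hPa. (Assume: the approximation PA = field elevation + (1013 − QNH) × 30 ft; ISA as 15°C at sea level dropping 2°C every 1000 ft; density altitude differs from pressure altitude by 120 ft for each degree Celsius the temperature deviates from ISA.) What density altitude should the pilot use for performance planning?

6432 ft

Pressure altitude = 5760 + (1013 − 1045) × 30 = 5760 + (-960) = 4800 ft.
ISA temperature at 4800 ft = 15 − 2 × (4800/1000) = 5.4°C.
ISA deviation = 19 − 5.4 = +13.6°C.
Density altitude = 4800 + 120 × (13.6) = 6432 ft.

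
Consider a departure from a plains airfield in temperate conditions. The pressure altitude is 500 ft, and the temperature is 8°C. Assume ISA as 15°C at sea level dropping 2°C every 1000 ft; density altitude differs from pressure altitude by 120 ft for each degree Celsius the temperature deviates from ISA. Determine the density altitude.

ISA temperature at 500 ft = 15 − 2 × (500/1000) = 14°C.
ISA deviation = 8 − 14 = -6°C.
Density altitude = 500 + 120 × (-6) = 500 + (-720) = -220 ft.

-220 ft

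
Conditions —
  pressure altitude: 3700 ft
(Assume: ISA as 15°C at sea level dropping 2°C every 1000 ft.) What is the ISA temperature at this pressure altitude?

ISA temperature = 15 − 2 × (3700/1000) = 15 − 7.4 = 7.6°C.

7.6°C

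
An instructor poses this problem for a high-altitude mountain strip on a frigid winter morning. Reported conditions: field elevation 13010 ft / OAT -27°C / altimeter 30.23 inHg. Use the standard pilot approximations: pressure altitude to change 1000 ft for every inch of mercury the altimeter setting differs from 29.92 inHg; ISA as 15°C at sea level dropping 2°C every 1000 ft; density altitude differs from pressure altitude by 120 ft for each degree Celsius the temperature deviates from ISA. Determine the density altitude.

10708 ft

Pressure altitude = 13010 + (29.92 − 30.23) × 1000 = 13010 + (-310) = 12700 ft.
ISA temperature at 12700 ft = 15 − 2 × (12700/1000) = -10.4°C.
ISA deviation = -27 − (-10.4) = -16.6°C.
Density altitude = 12700 + 120 × (-16.6) = 10708 ft.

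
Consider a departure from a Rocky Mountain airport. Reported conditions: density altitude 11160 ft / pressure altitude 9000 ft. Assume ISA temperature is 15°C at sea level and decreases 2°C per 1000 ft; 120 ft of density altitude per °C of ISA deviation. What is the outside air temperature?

15°C

Density altitude − pressure altitude = 11160 − 9000 = +2160 ft.
At 120 ft/°C that is an ISA deviation of 2160/120 = +18°C.
ISA temperature at 9000 ft = 15 − 2 × (9000/1000) = -3°C.
OAT = ISA + deviation = -3 + (+18) = 15°C.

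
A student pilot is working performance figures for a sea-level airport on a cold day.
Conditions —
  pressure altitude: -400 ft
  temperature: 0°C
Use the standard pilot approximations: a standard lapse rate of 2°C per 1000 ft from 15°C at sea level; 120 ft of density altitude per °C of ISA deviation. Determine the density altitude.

-2296 ft

ISA temperature at -400 ft = 15 − 2 × (-400/1000) = 15.8°C.
ISA deviation = 0 − 15.8 = -15.8°C.
Density altitude = -400 + 120 × (-15.8) = -400 + (-1896) = -2296 ft.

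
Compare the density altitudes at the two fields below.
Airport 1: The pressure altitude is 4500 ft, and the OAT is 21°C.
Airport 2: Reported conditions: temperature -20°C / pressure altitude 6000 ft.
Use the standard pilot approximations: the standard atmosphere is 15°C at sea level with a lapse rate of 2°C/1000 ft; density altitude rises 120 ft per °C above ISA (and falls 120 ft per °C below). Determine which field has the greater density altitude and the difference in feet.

Airport 1 by 3060 ft

Airport 1: ISA temp = 6°C, deviation +15°C, DA = 4500 + 120 × 15 = 6300 ft.
Airport 2: ISA temp = 3°C, deviation -23°C, DA = 6000 + 120 × (-23) = 3240 ft.
Airport 1 is higher by 6300 − 3240 = 3060 ft.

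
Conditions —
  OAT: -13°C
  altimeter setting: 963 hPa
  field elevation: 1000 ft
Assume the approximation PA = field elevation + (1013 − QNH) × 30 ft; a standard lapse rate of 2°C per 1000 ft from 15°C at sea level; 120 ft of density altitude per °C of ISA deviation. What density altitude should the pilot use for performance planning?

-260 ft

Pressure altitude = 1000 + (1013 − 963) × 30 = 1000 + (+1500) = 2500 ft.
ISA temperature at 2500 ft = 15 − 2 × (2500/1000) = 10°C.
ISA deviation = -13 − 10 = -23°C.
Density altitude = 2500 + 120 × (-23) = -260 ft.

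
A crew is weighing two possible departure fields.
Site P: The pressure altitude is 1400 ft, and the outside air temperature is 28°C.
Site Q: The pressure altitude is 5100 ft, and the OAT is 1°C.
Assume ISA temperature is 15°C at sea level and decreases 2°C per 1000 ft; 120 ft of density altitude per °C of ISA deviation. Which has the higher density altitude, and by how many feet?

Site P: ISA temp = 12.2°C, deviation +15.8°C, DA = 1400 + 120 × 15.8 = 3296 ft.
Site Q: ISA temp = 4.8°C, deviation -3.8°C, DA = 5100 + 120 × (-3.8) = 4644 ft.
Site Q is higher by 4644 − 3296 = 1348 ft.

Site Q by 1348 ft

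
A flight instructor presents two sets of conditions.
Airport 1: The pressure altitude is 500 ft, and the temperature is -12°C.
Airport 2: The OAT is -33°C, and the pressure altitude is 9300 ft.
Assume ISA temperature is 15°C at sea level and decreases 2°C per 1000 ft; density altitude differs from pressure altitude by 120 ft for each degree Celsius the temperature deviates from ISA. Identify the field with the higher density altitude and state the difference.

Airport 2 by 8392 ft

Airport 1: ISA temp = 14°C, deviation -26°C, DA = 500 + 120 × (-26) = -2620 ft.
Airport 2: ISA temp = -3.6°C, deviation -29.4°C, DA = 9300 + 120 × (-29.4) = 5772 ft.
Airport 2 is higher by 5772 − (-2620) = 8392 ft.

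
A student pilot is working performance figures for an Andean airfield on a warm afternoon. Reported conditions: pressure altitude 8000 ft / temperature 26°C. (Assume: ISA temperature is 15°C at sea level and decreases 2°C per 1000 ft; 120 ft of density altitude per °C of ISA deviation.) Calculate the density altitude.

11240 ft

ISA temperature at 8000 ft = 15 − 2 × (8000/1000) = -1°C.
ISA deviation = 26 − (-1) = +27°C.
Density altitude = 8000 + 120 × (27) = 8000 + (+3240) = 11240 ft.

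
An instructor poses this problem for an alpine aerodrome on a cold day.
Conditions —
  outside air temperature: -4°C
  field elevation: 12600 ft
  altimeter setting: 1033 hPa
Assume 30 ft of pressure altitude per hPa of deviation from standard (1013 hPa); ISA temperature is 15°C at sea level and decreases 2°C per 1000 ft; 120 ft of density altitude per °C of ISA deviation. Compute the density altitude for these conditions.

Pressure altitude = 12600 + (1013 − 1033) × 30 = 12600 + (-600) = 12000 ft.
ISA temperature at 12000 ft = 15 − 2 × (12000/1000) = -9°C.
ISA deviation = -4 − (-9) = +5°C.
Density altitude = 12000 + 120 × (5) = 12600 ft.

12600 ft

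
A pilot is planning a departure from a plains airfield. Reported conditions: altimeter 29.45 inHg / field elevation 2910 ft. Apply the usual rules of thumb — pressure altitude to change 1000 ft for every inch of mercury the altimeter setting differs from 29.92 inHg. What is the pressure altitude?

3380 ft

Pressure correction = (29.92 − 29.45) × 1000 = +470 ft.
Pressure altitude = 2910 + (+470) = 3380 ft.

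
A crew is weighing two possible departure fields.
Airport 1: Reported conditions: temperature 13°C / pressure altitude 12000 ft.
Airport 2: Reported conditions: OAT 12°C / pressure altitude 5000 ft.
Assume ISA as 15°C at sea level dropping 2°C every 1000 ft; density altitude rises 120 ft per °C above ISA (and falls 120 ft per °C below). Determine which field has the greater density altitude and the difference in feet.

Airport 1 by 8800 ft

Airport 1: ISA temp = -9°C, deviation +22°C, DA = 12000 + 120 × 22 = 14640 ft.
Airport 2: ISA temp = 5°C, deviation +7°C, DA = 5000 + 120 × 7 = 5840 ft.
Airport 1 is higher by 14640 − 5840 = 8800 ft.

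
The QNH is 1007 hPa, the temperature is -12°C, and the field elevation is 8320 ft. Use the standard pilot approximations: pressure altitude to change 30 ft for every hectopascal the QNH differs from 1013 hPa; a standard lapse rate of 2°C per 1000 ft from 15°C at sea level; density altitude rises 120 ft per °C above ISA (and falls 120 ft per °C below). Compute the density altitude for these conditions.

7300 ft

Pressure altitude = 8320 + (1013 − 1007) × 30 = 8320 + (+180) = 8500 ft.
ISA temperature at 8500 ft = 15 − 2 × (8500/1000) = -2°C.
ISA deviation = -12 − (-2) = -10°C.
Density altitude = 8500 + 120 × (-10) = 7300 ft.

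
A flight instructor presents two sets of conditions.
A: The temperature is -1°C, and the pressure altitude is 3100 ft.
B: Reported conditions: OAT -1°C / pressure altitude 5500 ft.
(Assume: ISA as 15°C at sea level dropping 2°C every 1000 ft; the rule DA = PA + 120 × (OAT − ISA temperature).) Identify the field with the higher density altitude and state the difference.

A: ISA temp = 8.8°C, deviation -9.8°C, DA = 3100 + 120 × (-9.8) = 1924 ft.
B: ISA temp = 4°C, deviation -5°C, DA = 5500 + 120 × (-5) = 4900 ft.
B is higher by 4900 − 1924 = 2976 ft.

B by 2976 ft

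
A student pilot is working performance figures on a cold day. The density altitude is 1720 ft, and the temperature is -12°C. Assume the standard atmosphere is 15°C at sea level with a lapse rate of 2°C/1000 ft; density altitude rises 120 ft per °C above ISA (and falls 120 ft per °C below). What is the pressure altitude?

4000 ft

DA = PA + 120 × (OAT − (15 − 2·PA/1000)) = PA + 120·OAT − 1800 + 0.24·PA = 1.24·PA + 120·OAT − 1800.
So 1.24·PA = 1720 − 120 × (-12) + 1800 = 4960.
PA = 4960 / 1.24 = 4000 ft.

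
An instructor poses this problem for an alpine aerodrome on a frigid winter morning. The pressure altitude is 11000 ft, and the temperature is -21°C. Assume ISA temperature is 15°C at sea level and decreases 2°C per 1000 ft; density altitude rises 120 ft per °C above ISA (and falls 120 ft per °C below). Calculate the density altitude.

9320 ft

ISA temperature at 11000 ft = 15 − 2 × (11000/1000) = -7°C.
ISA deviation = -21 − (-7) = -14°C.
Density altitude = 11000 + 120 × (-14) = 11000 + (-1680) = 9320 ft.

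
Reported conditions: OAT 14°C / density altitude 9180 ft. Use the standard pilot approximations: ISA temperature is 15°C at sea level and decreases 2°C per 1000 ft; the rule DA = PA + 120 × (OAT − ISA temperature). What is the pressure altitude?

DA = PA + 120 × (OAT − (15 − 2·PA/1000)) = PA + 120·OAT − 1800 + 0.24·PA = 1.24·PA + 120·OAT − 1800.
So 1.24·PA = 9180 − 120 × 14 + 1800 = 9300.
PA = 9300 / 1.24 = 7500 ft.

7500 ft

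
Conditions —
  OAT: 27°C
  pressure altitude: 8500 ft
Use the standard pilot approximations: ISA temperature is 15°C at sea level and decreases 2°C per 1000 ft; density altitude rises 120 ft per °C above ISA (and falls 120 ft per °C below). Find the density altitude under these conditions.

ISA temperature at 8500 ft = 15 − 2 × (8500/1000) = -2°C.
ISA deviation = 27 − (-2) = +29°C.
Density altitude = 8500 + 120 × (29) = 8500 + (+3480) = 11980 ft.

11980 ft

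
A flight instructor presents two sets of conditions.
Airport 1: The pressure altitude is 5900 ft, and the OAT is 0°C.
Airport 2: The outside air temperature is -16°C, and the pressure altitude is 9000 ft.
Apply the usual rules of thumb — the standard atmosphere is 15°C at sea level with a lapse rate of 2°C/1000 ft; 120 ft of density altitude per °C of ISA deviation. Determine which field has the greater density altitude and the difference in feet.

Airport 2 by 1924 ft

Airport 1: ISA temp = 3.2°C, deviation -3.2°C, DA = 5900 + 120 × (-3.2) = 5516 ft.
Airport 2: ISA temp = -3°C, deviation -13°C, DA = 9000 + 120 × (-13) = 7440 ft.
Airport 2 is higher by 7440 − 5516 = 1924 ft.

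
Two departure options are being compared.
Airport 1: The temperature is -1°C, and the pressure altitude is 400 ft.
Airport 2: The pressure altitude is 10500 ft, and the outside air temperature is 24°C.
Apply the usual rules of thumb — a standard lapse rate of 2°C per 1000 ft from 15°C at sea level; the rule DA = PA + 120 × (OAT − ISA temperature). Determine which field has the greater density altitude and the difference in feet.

Airport 2 by 15524 ft

Airport 1: ISA temp = 14.2°C, deviation -15.2°C, DA = 400 + 120 × (-15.2) = -1424 ft.
Airport 2: ISA temp = -6°C, deviation +30°C, DA = 10500 + 120 × 30 = 14100 ft.
Airport 2 is higher by 14100 − (-1424) = 15524 ft.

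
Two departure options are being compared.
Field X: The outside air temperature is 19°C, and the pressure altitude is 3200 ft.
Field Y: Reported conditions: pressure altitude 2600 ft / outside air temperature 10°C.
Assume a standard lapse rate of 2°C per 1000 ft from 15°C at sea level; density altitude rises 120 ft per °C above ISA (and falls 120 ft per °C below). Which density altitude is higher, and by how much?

Field X by 1824 ft

Field X: ISA temp = 8.6°C, deviation +10.4°C, DA = 3200 + 120 × 10.4 = 4448 ft.
Field Y: ISA temp = 9.8°C, deviation +0.2°C, DA = 2600 + 120 × 0.2 = 2624 ft.
Field X is higher by 4448 − 2624 = 1824 ft.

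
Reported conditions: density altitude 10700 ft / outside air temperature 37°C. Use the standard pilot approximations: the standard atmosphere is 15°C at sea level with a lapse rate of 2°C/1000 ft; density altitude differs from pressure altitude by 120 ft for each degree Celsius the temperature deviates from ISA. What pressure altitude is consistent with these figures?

DA = PA + 120 × (OAT − (15 − 2·PA/1000)) = PA + 120·OAT − 1800 + 0.24·PA = 1.24·PA + 120·OAT − 1800.
So 1.24·PA = 10700 − 120 × 37 + 1800 = 8060.
PA = 8060 / 1.24 = 6500 ft.

6500 ft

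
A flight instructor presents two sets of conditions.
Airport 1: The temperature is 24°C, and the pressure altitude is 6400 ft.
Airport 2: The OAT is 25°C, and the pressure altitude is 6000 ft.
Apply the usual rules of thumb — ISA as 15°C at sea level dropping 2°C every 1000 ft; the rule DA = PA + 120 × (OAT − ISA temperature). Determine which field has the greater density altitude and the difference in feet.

Airport 1 by 376 ft

Airport 1: ISA temp = 2.2°C, deviation +21.8°C, DA = 6400 + 120 × 21.8 = 9016 ft.
Airport 2: ISA temp = 3°C, deviation +22°C, DA = 6000 + 120 × 22 = 8640 ft.
Airport 1 is higher by 9016 − 8640 = 376 ft.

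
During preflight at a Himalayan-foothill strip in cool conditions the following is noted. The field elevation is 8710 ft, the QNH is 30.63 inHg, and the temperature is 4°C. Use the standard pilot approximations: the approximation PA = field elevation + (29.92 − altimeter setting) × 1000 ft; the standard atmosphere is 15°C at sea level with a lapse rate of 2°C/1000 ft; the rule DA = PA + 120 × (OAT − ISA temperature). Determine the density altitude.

Pressure altitude = 8710 + (29.92 − 30.63) × 1000 = 8710 + (-710) = 8000 ft.
ISA temperature at 8000 ft = 15 − 2 × (8000/1000) = -1°C.
ISA deviation = 4 − (-1) = +5°C.
Density altitude = 8000 + 120 × (5) = 8600 ft.

8600 ft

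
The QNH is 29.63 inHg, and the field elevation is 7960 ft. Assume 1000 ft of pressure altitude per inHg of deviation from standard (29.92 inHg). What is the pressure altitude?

8250 ft

Pressure correction = (29.92 − 29.63) × 1000 = +290 ft.
Pressure altitude = 7960 + (+290) = 8250 ft.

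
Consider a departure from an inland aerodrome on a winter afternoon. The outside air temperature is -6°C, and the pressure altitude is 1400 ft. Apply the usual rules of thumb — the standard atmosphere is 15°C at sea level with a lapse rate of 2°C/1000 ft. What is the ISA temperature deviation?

ISA-18.2°C

ISA temperature at 1400 ft = 15 − 2 × (1400/1000) = 12.2°C.
Deviation = OAT − ISA = -6 − 12.2 = -18.2°C.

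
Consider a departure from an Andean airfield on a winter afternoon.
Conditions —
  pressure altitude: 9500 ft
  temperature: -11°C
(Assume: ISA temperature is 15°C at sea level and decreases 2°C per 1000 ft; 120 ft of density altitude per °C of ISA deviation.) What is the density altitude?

8660 ft

ISA temperature at 9500 ft = 15 − 2 × (9500/1000) = -4°C.
ISA deviation = -11 − (-4) = -7°C.
Density altitude = 9500 + 120 × (-7) = 9500 + (-840) = 8660 ft.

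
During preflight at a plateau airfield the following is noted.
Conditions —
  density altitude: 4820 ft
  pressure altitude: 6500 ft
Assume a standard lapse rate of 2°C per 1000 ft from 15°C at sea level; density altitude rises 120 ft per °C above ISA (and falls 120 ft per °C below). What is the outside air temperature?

-12°C

Density altitude − pressure altitude = 4820 − 6500 = -1680 ft.
At 120 ft/°C that is an ISA deviation of -1680/120 = -14°C.
ISA temperature at 6500 ft = 15 − 2 × (6500/1000) = 2°C.
OAT = ISA + deviation = 2 + (-14) = -12°C.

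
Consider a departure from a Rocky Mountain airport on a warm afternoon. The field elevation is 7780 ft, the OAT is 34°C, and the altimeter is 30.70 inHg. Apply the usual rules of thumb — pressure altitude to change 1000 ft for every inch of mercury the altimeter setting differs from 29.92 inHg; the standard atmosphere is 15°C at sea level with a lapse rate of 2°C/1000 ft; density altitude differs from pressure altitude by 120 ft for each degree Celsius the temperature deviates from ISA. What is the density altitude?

10960 ft

Pressure altitude = 7780 + (29.92 − 30.70) × 1000 = 7780 + (-780) = 7000 ft.
ISA temperature at 7000 ft = 15 − 2 × (7000/1000) = 1°C.
ISA deviation = 34 − 1 = +33°C.
Density altitude = 7000 + 120 × (33) = 10960 ft.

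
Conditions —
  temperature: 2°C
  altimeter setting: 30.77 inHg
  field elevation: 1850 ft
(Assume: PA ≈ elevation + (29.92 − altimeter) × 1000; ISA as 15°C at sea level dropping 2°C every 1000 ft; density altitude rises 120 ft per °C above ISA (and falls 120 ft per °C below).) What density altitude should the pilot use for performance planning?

Pressure altitude = 1850 + (29.92 − 30.77) × 1000 = 1850 + (-850) = 1000 ft.
ISA temperature at 1000 ft = 15 − 2 × (1000/1000) = 13°C.
ISA deviation = 2 − 13 = -11°C.
Density altitude = 1000 + 120 × (-11) = -320 ft.

-320 ft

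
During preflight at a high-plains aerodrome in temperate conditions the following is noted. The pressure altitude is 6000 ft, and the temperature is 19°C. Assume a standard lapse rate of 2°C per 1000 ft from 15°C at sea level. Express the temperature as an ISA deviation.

ISA+16°C

ISA temperature at 6000 ft = 15 − 2 × (6000/1000) = 3°C.
Deviation = OAT − ISA = 19 − 3 = +16°C.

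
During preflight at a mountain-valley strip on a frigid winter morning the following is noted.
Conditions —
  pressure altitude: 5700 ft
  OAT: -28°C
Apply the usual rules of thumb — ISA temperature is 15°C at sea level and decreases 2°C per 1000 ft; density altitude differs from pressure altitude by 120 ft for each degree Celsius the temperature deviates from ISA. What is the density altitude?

1908 ft

ISA temperature at 5700 ft = 15 − 2 × (5700/1000) = 3.6°C.
ISA deviation = -28 − 3.6 = -31.6°C.
Density altitude = 5700 + 120 × (-31.6) = 5700 + (-3792) = 1908 ft.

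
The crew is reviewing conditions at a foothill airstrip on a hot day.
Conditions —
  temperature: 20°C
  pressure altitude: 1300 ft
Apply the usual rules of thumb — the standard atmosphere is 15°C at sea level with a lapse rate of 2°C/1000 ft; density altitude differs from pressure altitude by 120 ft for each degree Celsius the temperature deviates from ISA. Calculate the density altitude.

ISA temperature at 1300 ft = 15 − 2 × (1300/1000) = 12.4°C.
ISA deviation = 20 − 12.4 = +7.6°C.
Density altitude = 1300 + 120 × (7.6) = 1300 + (+912) = 2212 ft.

2212 ft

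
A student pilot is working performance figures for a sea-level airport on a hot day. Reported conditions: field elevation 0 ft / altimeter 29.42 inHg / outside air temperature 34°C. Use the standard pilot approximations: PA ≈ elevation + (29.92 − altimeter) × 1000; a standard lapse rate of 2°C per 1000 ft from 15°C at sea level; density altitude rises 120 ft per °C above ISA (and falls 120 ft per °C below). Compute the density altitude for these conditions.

Pressure altitude = 0 + (29.92 − 29.42) × 1000 = 0 + (+500) = 500 ft.
ISA temperature at 500 ft = 15 − 2 × (500/1000) = 14°C.
ISA deviation = 34 − 14 = +20°C.
Density altitude = 500 + 120 × (20) = 2900 ft.

2900 ft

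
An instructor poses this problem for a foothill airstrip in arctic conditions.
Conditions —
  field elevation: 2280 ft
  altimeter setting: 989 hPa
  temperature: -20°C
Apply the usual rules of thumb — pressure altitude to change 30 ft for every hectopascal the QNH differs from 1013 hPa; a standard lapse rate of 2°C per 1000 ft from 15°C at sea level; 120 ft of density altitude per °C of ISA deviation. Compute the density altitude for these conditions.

-480 ft

Pressure altitude = 2280 + (1013 − 989) × 30 = 2280 + (+720) = 3000 ft.
ISA temperature at 3000 ft = 15 − 2 × (3000/1000) = 9°C.
ISA deviation = -20 − 9 = -29°C.
Density altitude = 3000 + 120 × (-29) = -480 ft.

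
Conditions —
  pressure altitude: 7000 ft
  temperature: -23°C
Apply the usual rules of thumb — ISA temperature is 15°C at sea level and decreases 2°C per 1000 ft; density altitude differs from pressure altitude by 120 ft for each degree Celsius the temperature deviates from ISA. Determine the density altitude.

4120 ft

ISA temperature at 7000 ft = 15 − 2 × (7000/1000) = 1°C.
ISA deviation = -23 − 1 = -24°C.
Density altitude = 7000 + 120 × (-24) = 7000 + (-2880) = 4120 ft.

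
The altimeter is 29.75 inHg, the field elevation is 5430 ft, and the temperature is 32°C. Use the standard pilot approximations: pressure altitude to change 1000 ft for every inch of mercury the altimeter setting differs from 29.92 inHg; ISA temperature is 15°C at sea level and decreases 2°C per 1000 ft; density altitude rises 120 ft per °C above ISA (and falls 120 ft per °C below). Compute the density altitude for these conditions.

8984 ft

Pressure altitude = 5430 + (29.92 − 29.75) × 1000 = 5430 + (+170) = 5600 ft.
ISA temperature at 5600 ft = 15 − 2 × (5600/1000) = 3.8°C.
ISA deviation = 32 − 3.8 = +28.2°C.
Density altitude = 5600 + 120 × (28.2) = 8984 ft.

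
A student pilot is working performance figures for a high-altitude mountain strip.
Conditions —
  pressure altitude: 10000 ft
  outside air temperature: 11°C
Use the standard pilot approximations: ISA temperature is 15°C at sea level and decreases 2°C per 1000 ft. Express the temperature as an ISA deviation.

ISA temperature at 10000 ft = 15 − 2 × (10000/1000) = -5°C.
Deviation = OAT − ISA = 11 − (-5) = +16°C.

ISA+16°C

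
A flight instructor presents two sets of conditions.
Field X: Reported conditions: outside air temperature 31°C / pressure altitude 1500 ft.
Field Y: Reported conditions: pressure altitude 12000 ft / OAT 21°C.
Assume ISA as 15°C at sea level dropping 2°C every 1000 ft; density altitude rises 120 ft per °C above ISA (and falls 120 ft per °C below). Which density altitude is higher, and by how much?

Field Y by 11820 ft

Field X: ISA temp = 12°C, deviation +19°C, DA = 1500 + 120 × 19 = 3780 ft.
Field Y: ISA temp = -9°C, deviation +30°C, DA = 12000 + 120 × 30 = 15600 ft.
Field Y is higher by 15600 − 3780 = 11820 ft.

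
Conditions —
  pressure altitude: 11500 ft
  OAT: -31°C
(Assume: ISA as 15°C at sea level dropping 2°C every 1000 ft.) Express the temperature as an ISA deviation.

ISA-23°C

ISA temperature at 11500 ft = 15 − 2 × (11500/1000) = -8°C.
Deviation = OAT − ISA = -31 − (-8) = -23°C.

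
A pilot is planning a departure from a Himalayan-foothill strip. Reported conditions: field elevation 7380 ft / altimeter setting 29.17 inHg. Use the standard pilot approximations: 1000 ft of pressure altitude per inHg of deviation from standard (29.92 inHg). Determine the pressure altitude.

8130 ft

Pressure correction = (29.92 − 29.17) × 1000 = +750 ft.
Pressure altitude = 7380 + (+750) = 8130 ft.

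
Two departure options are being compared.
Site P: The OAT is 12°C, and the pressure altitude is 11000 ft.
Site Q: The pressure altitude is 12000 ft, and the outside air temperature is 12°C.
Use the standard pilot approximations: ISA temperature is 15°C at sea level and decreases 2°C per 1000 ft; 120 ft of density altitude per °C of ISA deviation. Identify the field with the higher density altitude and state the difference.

Site P: ISA temp = -7°C, deviation +19°C, DA = 11000 + 120 × 19 = 13280 ft.
Site Q: ISA temp = -9°C, deviation +21°C, DA = 12000 + 120 × 21 = 14520 ft.
Site Q is higher by 14520 − 13280 = 1240 ft.

Site Q by 1240 ft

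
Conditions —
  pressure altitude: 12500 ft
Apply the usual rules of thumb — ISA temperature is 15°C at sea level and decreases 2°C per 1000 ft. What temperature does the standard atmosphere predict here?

-10°C

ISA temperature = 15 − 2 × (12500/1000) = 15 − 25 = -10°C.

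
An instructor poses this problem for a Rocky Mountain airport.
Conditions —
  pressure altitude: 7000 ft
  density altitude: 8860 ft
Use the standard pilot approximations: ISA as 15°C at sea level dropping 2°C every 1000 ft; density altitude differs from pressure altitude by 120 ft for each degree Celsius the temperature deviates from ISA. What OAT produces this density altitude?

Density altitude − pressure altitude = 8860 − 7000 = +1860 ft.
At 120 ft/°C that is an ISA deviation of 1860/120 = +15.5°C.
ISA temperature at 7000 ft = 15 − 2 × (7000/1000) = 1°C.
OAT = ISA + deviation = 1 + (+15.5) = 16.5°C.

16.5°C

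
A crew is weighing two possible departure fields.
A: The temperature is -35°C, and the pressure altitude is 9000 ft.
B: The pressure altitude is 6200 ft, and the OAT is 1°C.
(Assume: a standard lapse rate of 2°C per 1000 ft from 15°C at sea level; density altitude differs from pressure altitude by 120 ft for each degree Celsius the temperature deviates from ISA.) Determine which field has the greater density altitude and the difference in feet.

B by 848 ft

A: ISA temp = -3°C, deviation -32°C, DA = 9000 + 120 × (-32) = 5160 ft.
B: ISA temp = 2.6°C, deviation -1.6°C, DA = 6200 + 120 × (-1.6) = 6008 ft.
B is higher by 6008 − 5160 = 848 ft.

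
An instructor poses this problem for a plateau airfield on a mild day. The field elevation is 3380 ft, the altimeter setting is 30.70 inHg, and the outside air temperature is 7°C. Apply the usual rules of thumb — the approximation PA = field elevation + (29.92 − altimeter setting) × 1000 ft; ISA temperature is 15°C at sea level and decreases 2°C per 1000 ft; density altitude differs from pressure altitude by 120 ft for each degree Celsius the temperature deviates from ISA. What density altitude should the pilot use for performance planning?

Pressure altitude = 3380 + (29.92 − 30.70) × 1000 = 3380 + (-780) = 2600 ft.
ISA temperature at 2600 ft = 15 − 2 × (2600/1000) = 9.8°C.
ISA deviation = 7 − 9.8 = -2.8°C.
Density altitude = 2600 + 120 × (-2.8) = 2264 ft.

2264 ft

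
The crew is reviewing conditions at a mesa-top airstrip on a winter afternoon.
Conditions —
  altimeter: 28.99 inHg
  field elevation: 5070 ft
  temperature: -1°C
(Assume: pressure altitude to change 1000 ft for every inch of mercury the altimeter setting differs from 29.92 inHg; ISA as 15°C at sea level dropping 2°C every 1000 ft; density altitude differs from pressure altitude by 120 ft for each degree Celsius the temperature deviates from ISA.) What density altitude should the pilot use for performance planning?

Pressure altitude = 5070 + (29.92 − 28.99) × 1000 = 5070 + (+930) = 6000 ft.
ISA temperature at 6000 ft = 15 − 2 × (6000/1000) = 3°C.
ISA deviation = -1 − 3 = -4°C.
Density altitude = 6000 + 120 × (-4) = 5520 ft.

5520 ft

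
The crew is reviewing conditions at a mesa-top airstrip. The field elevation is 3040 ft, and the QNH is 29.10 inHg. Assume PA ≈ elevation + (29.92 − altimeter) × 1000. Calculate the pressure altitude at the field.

Pressure correction = (29.92 − 29.10) × 1000 = +820 ft.
Pressure altitude = 3040 + (+820) = 3860 ft.

3860 ft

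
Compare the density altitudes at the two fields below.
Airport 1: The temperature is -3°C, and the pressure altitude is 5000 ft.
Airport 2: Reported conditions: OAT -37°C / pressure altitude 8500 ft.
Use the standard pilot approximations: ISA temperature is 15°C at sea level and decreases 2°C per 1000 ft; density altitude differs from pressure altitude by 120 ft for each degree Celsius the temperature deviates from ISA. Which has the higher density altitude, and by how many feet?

Airport 2 by 260 ft

Airport 1: ISA temp = 5°C, deviation -8°C, DA = 5000 + 120 × (-8) = 4040 ft.
Airport 2: ISA temp = -2°C, deviation -35°C, DA = 8500 + 120 × (-35) = 4300 ft.
Airport 2 is higher by 4300 − 4040 = 260 ft.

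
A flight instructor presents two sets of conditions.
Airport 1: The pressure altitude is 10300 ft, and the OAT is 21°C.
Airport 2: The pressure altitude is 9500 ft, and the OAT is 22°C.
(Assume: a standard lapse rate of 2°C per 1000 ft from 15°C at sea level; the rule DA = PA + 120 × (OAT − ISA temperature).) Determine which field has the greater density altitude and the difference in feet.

Airport 1 by 872 ft

Airport 1: ISA temp = -5.6°C, deviation +26.6°C, DA = 10300 + 120 × 26.6 = 13492 ft.
Airport 2: ISA temp = -4°C, deviation +26°C, DA = 9500 + 120 × 26 = 12620 ft.
Airport 1 is higher by 13492 − 12620 = 872 ft.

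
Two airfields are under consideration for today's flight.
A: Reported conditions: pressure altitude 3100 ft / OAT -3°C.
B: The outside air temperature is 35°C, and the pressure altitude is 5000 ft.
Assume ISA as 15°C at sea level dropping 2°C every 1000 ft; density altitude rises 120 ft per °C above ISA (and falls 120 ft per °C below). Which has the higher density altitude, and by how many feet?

A: ISA temp = 8.8°C, deviation -11.8°C, DA = 3100 + 120 × (-11.8) = 1684 ft.
B: ISA temp = 5°C, deviation +30°C, DA = 5000 + 120 × 30 = 8600 ft.
B is higher by 8600 − 1684 = 6916 ft.

B by 6916 ft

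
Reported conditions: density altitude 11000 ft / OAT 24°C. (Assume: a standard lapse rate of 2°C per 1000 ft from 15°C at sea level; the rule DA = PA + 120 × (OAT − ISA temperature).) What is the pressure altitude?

DA = PA + 120 × (OAT − (15 − 2·PA/1000)) = PA + 120·OAT − 1800 + 0.24·PA = 1.24·PA + 120·OAT − 1800.
So 1.24·PA = 11000 − 120 × 24 + 1800 = 9920.
PA = 9920 / 1.24 = 8000 ft.

8000 ft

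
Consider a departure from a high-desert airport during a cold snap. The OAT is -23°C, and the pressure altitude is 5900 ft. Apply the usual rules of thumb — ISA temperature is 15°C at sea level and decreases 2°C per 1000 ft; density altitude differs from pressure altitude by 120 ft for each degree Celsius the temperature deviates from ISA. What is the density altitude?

ISA temperature at 5900 ft = 15 − 2 × (5900/1000) = 3.2°C.
ISA deviation = -23 − 3.2 = -26.2°C.
Density altitude = 5900 + 120 × (-26.2) = 5900 + (-3144) = 2756 ft.

2756 ft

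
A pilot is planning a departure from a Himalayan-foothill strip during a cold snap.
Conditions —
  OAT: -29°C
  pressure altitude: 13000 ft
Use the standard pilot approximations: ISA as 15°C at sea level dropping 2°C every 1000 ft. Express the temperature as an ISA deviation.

ISA-18°C

ISA temperature at 13000 ft = 15 − 2 × (13000/1000) = -11°C.
Deviation = OAT − ISA = -29 − (-11) = -18°C.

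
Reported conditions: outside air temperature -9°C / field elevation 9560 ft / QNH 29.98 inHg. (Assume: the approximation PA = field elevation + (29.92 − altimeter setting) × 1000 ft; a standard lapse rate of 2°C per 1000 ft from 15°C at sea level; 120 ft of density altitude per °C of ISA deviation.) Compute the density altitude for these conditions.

Pressure altitude = 9560 + (29.92 − 29.98) × 1000 = 9560 + (-60) = 9500 ft.
ISA temperature at 9500 ft = 15 − 2 × (9500/1000) = -4°C.
ISA deviation = -9 − (-4) = -5°C.
Density altitude = 9500 + 120 × (-5) = 8900 ft.

8900 ft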